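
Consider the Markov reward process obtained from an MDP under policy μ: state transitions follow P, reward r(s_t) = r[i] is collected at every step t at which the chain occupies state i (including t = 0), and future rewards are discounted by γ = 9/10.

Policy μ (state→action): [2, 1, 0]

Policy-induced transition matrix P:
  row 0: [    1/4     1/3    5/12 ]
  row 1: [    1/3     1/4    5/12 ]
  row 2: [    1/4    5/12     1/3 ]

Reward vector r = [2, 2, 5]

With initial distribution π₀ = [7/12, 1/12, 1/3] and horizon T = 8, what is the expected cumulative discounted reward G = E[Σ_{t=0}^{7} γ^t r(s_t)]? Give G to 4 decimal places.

G = 17.8191

t=0: π = [0.5833, 0.0833, 0.3333], E[r] = 3.0000, γ^t·E[r] = 3.000000, running G = 3.000000
t=1: π = [0.2569, 0.3542, 0.3889], E[r] = 3.1667, γ^t·E[r] = 2.850000, running G = 5.850000
t=2: π = [0.2795, 0.3362, 0.3843], E[r] = 3.1528, γ^t·E[r] = 2.553750, running G = 8.403750
t=3: π = [0.2780, 0.3373, 0.3846], E[r] = 3.1539, γ^t·E[r] = 2.299219, running G = 10.702969
t=4: π = [0.2781, 0.3373, 0.3846], E[r] = 3.1538, γ^t·E[r] = 2.069234, running G = 12.772202
t=5: π = [0.2781, 0.3373, 0.3846], E[r] = 3.1538, γ^t·E[r] = 1.862315, running G = 14.634517
t=6: π = [0.2781, 0.3373, 0.3846], E[r] = 3.1538, γ^t·E[r] = 1.676083, running G = 16.310600
t=7: π = [0.2781, 0.3373, 0.3846], E[r] = 3.1538, γ^t·E[r] = 1.508475, running G = 17.819075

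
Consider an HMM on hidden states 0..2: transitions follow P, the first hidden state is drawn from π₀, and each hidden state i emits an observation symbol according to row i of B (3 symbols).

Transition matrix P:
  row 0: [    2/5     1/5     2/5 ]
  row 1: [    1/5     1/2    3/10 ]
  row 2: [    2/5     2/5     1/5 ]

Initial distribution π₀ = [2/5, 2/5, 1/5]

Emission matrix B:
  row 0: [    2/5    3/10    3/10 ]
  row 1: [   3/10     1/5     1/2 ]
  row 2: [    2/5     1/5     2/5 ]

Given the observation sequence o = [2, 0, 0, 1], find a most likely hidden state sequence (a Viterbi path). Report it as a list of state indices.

path = [1, 2, 0, 0]

t=0: δ = [1.200e-01, 2.000e-01, 8.000e-02]  (obs o_0=2)
t=1: δ = [1.920e-02, 3.000e-02, 2.400e-02]  ψ = [0, 1, 1]  (obs o_1=0)
t=2: δ = [3.840e-03, 4.500e-03, 3.600e-03]  ψ = [2, 1, 1]  (obs o_2=0)
t=3: δ = [4.608e-04, 4.500e-04, 3.072e-04]  ψ = [0, 1, 0]  (obs o_3=1)
backtrack: best end state = 0; path = [1, 2, 0, 0]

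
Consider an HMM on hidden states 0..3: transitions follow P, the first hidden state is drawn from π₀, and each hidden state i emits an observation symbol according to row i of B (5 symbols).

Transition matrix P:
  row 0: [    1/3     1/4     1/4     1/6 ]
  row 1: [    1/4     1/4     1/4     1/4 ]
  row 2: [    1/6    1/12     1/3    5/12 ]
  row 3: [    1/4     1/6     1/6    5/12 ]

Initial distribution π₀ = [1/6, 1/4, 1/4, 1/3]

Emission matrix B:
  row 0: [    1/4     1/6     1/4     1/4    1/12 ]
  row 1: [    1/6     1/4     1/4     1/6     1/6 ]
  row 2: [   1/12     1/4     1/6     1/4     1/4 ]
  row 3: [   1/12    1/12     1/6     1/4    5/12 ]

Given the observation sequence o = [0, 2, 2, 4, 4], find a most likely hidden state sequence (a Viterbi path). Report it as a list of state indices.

path = [0, 0, 2, 3, 3]

t=0: δ = [4.167e-02, 4.167e-02, 2.083e-02, 2.778e-02]  (obs o_0=0)
t=1: δ = [3.472e-03, 2.604e-03, 1.736e-03, 1.929e-03]  ψ = [0, 0, 0, 3]  (obs o_1=2)
t=2: δ = [2.894e-04, 2.170e-04, 1.447e-04, 1.340e-04]  ψ = [0, 0, 0, 3]  (obs o_2=2)
t=3: δ = [8.038e-06, 1.206e-05, 1.808e-05, 2.512e-05]  ψ = [0, 0, 0, 2]  (obs o_3=4)
t=4: δ = [5.233e-07, 6.977e-07, 1.507e-06, 4.361e-06]  ψ = [3, 3, 2, 3]  (obs o_4=4)
backtrack: best end state = 3; path = [0, 0, 2, 3, 3]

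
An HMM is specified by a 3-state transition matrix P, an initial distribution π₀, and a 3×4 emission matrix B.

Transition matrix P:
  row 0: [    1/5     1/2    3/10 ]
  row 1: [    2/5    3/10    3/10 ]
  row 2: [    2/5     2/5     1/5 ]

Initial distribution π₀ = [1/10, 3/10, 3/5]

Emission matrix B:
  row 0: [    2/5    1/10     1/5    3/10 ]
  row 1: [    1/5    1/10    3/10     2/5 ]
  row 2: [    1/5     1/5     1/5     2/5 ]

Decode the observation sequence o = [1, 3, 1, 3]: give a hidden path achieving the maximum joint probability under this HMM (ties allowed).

t=0: δ = [1.000e-02, 3.000e-02, 1.200e-01]  (obs o_0=1)
t=1: δ = [1.440e-02, 1.920e-02, 9.600e-03]  ψ = [2, 2, 2]  (obs o_1=3)
t=2: δ = [7.680e-04, 7.200e-04, 1.152e-03]  ψ = [1, 0, 1]  (obs o_2=1)
t=3: δ = [1.382e-04, 1.843e-04, 9.216e-05]  ψ = [2, 2, 0]  (obs o_3=3)
backtrack: best end state = 1; path = [2, 1, 2, 1]

path = [2, 1, 2, 1]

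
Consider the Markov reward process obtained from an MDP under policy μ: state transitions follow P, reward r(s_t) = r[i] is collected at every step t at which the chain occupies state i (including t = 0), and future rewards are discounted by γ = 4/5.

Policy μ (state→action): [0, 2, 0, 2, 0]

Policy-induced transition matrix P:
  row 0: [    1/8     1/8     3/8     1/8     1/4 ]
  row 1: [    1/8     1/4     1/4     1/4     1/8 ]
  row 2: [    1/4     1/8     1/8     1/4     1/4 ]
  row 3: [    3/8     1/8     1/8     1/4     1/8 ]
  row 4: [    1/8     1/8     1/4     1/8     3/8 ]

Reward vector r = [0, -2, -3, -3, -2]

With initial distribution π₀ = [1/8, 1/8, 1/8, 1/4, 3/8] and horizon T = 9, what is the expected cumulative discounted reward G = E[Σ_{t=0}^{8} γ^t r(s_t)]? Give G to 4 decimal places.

G = -8.8233

t=0: π = [0.1250, 0.1250, 0.1250, 0.2500, 0.3750], E[r] = -2.1250, γ^t·E[r] = -2.125000, running G = -2.125000
t=1: π = [0.2031, 0.1406, 0.2188, 0.1875, 0.2500], E[r] = -2.0000, γ^t·E[r] = -1.600000, running G = -3.725000
t=2: π = [0.1992, 0.1426, 0.2246, 0.1934, 0.2402], E[r] = -2.0195, γ^t·E[r] = -1.292500, running G = -5.017500
t=3: π = [0.2014, 0.1428, 0.2227, 0.1951, 0.2380], E[r] = -2.0149, γ^t·E[r] = -1.031625, running G = -6.049125
t=4: π = [0.2016, 0.1429, 0.2230, 0.1951, 0.2375], E[r] = -2.0148, γ^t·E[r] = -0.825275, running G = -6.874400
t=5: π = [0.2016, 0.1429, 0.2229, 0.1951, 0.2374], E[r] = -2.0148, γ^t·E[r] = -0.660204, running G = -7.534604
t=6: π = [0.2016, 0.1429, 0.2229, 0.1951, 0.2374], E[r] = -2.0148, γ^t·E[r] = -0.528160, running G = -8.062764
t=7: π = [0.2016, 0.1429, 0.2229, 0.1951, 0.2374], E[r] = -2.0148, γ^t·E[r] = -0.422528, running G = -8.485291
t=8: π = [0.2016, 0.1429, 0.2229, 0.1951, 0.2374], E[r] = -2.0148, γ^t·E[r] = -0.338022, running G = -8.823313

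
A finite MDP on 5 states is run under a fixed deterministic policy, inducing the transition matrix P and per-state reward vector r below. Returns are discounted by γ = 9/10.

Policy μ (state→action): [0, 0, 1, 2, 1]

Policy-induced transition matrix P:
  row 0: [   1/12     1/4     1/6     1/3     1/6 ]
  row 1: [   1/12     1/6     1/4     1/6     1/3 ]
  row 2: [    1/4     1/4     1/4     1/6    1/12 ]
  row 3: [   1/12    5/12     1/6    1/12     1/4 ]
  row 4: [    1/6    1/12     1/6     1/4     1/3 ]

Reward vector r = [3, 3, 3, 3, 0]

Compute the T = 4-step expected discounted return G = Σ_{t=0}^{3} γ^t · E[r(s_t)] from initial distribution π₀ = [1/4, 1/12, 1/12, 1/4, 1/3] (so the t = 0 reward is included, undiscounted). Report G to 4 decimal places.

t=0: π = [0.2500, 0.0833, 0.0833, 0.2500, 0.3333], E[r] = 2.0000, γ^t·E[r] = 2.000000, running G = 2.000000
t=1: π = [0.1250, 0.2292, 0.1806, 0.2153, 0.2500], E[r] = 2.2500, γ^t·E[r] = 2.025000, running G = 4.025000
t=2: π = [0.1343, 0.2251, 0.2008, 0.1904, 0.2494], E[r] = 2.2517, γ^t·E[r] = 1.823906, running G = 5.848906
t=3: π = [0.1376, 0.2214, 0.2022, 0.1940, 0.2449], E[r] = 2.2653, γ^t·E[r] = 1.651430, running G = 7.500336

G = 7.5003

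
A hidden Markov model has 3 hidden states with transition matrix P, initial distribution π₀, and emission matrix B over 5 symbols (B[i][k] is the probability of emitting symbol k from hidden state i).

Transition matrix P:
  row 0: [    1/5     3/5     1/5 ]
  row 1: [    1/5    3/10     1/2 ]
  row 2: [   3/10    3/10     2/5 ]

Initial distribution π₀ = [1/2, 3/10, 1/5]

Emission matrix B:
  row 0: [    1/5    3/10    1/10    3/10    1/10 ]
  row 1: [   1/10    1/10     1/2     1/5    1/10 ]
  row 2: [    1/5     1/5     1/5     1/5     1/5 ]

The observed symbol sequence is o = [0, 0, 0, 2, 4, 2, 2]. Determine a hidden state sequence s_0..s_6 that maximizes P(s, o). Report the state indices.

t=0: δ = [1.000e-01, 3.000e-02, 4.000e-02]  (obs o_0=0)
t=1: δ = [4.000e-03, 6.000e-03, 4.000e-03]  ψ = [0, 0, 0]  (obs o_1=0)
t=2: δ = [2.400e-04, 2.400e-04, 6.000e-04]  ψ = [1, 0, 1]  (obs o_2=0)
t=3: δ = [1.800e-05, 9.000e-05, 4.800e-05]  ψ = [2, 2, 2]  (obs o_3=2)
t=4: δ = [1.800e-06, 2.700e-06, 9.000e-06]  ψ = [1, 1, 1]  (obs o_4=4)
t=5: δ = [2.700e-07, 1.350e-06, 7.200e-07]  ψ = [2, 2, 2]  (obs o_5=2)
t=6: δ = [2.700e-08, 2.025e-07, 1.350e-07]  ψ = [1, 1, 1]  (obs o_6=2)
backtrack: best end state = 1; path = [0, 1, 2, 1, 2, 1, 1]

path = [0, 1, 2, 1, 2, 1, 1]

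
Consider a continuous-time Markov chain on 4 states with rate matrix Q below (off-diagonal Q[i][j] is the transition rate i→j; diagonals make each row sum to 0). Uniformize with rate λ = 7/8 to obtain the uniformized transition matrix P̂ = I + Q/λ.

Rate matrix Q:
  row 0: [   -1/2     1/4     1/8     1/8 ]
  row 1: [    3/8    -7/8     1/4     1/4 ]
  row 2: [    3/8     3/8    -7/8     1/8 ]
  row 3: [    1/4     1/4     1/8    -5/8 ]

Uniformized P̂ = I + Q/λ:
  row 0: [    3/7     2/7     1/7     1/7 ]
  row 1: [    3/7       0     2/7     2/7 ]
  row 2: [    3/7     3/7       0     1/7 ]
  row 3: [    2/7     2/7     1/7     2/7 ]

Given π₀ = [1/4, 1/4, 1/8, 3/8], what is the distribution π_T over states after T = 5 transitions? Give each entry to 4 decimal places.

π = [0.3991, 0.2393, 0.1550, 0.2066]

t=0: π = [0.2500, 0.2500, 0.1250, 0.3750]
t=1: π = [0.3750, 0.2321, 0.1607, 0.2321]
t=2: π = [0.3954, 0.2423, 0.1531, 0.2092]
t=3: π = [0.3987, 0.2383, 0.1556, 0.2074]
t=4: π = [0.3989, 0.2398, 0.1547, 0.2065]
t=5: π = [0.3991, 0.2393, 0.1550, 0.2066]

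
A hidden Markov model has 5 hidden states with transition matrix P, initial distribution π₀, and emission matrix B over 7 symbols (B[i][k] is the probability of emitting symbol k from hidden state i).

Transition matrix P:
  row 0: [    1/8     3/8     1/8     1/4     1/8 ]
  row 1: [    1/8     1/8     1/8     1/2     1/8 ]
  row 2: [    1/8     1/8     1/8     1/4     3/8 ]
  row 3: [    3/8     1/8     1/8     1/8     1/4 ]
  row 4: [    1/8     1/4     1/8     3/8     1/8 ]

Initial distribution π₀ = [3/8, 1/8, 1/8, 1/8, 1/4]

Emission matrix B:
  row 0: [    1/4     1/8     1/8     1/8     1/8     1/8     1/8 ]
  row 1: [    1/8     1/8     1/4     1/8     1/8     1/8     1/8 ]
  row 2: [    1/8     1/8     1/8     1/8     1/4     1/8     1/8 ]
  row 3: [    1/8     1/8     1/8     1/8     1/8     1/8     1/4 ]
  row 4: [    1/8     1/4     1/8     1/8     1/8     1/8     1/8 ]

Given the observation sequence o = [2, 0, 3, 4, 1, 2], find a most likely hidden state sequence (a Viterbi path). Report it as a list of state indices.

path = [0, 1, 3, 2, 4, 1]

t=0: δ = [4.688e-02, 3.125e-02, 1.562e-02, 1.562e-02, 3.125e-02]  (obs o_0=2)
t=1: δ = [1.465e-03, 2.197e-03, 7.324e-04, 1.953e-03, 7.324e-04]  ψ = [0, 0, 0, 1, 0]  (obs o_1=0)
t=2: δ = [9.155e-05, 6.866e-05, 3.433e-05, 1.373e-04, 6.104e-05]  ψ = [3, 0, 1, 1, 3]  (obs o_2=3)
t=3: δ = [6.437e-06, 4.292e-06, 4.292e-06, 4.292e-06, 4.292e-06]  ψ = [3, 0, 3, 1, 3]  (obs o_3=4)
t=4: δ = [2.012e-07, 3.017e-07, 1.006e-07, 2.682e-07, 4.023e-07]  ψ = [3, 0, 0, 1, 2]  (obs o_4=1)
t=5: δ = [1.257e-08, 2.515e-08, 6.286e-09, 1.886e-08, 8.382e-09]  ψ = [3, 4, 4, 1, 3]  (obs o_5=2)
backtrack: best end state = 1; path = [0, 1, 3, 2, 4, 1]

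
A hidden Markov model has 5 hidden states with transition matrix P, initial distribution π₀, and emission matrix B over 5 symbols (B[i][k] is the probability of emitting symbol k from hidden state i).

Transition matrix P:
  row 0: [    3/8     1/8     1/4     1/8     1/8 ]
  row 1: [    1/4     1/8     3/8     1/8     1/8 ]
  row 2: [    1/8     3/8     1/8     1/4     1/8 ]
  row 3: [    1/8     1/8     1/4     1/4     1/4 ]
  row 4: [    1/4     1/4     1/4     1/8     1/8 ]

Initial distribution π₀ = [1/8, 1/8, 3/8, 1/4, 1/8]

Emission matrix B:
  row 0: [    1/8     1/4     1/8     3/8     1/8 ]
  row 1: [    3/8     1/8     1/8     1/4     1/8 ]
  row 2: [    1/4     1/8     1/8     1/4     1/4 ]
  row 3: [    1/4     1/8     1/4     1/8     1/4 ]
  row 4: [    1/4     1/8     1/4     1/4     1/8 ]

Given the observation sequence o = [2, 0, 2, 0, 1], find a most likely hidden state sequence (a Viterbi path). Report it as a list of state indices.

t=0: δ = [1.562e-02, 1.562e-02, 4.688e-02, 6.250e-02, 3.125e-02]  (obs o_0=2)
t=1: δ = [9.766e-04, 6.592e-03, 3.906e-03, 3.906e-03, 3.906e-03]  ψ = [3, 2, 3, 3, 3]  (obs o_1=0)
t=2: δ = [2.060e-04, 1.831e-04, 3.090e-04, 2.441e-04, 2.441e-04]  ψ = [1, 2, 1, 2, 3]  (obs o_2=2)
t=3: δ = [9.656e-06, 4.345e-05, 1.717e-05, 1.931e-05, 1.526e-05]  ψ = [0, 2, 1, 2, 3]  (obs o_3=0)
t=4: δ = [2.716e-06, 8.047e-07, 2.037e-06, 6.789e-07, 6.789e-07]  ψ = [1, 2, 1, 1, 1]  (obs o_4=1)
backtrack: best end state = 0; path = [2, 1, 2, 1, 0]

path = [2, 1, 2, 1, 0]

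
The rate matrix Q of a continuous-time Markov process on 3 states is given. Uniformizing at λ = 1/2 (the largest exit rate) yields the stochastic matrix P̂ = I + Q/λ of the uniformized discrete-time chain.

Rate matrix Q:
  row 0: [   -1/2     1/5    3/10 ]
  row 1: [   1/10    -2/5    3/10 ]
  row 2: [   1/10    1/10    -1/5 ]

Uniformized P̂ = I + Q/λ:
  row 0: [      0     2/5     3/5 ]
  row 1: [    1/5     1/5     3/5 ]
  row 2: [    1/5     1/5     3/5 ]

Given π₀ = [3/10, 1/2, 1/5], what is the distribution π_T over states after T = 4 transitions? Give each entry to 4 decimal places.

π = [0.1669, 0.2331, 0.6000]

t=0: π = [0.3000, 0.5000, 0.2000]
t=1: π = [0.1400, 0.2600, 0.6000]
t=2: π = [0.1720, 0.2280, 0.6000]
t=3: π = [0.1656, 0.2344, 0.6000]
t=4: π = [0.1669, 0.2331, 0.6000]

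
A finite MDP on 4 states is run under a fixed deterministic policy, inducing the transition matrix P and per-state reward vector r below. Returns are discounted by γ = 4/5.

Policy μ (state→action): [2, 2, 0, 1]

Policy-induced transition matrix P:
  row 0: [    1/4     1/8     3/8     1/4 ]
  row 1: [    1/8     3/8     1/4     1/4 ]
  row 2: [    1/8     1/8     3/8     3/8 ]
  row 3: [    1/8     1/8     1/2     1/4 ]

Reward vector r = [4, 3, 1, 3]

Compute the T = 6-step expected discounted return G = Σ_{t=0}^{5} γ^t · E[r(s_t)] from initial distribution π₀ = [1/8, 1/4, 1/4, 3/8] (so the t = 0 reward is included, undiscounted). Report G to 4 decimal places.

G = 8.9777

t=0: π = [0.1250, 0.2500, 0.2500, 0.3750], E[r] = 2.6250, γ^t·E[r] = 2.625000, running G = 2.625000
t=1: π = [0.1406, 0.1875, 0.3906, 0.2813], E[r] = 2.3594, γ^t·E[r] = 1.887500, running G = 4.512500
t=2: π = [0.1426, 0.1719, 0.3867, 0.2988], E[r] = 2.3691, γ^t·E[r] = 1.516250, running G = 6.028750
t=3: π = [0.1428, 0.1680, 0.3909, 0.2983], E[r] = 2.3611, γ^t·E[r] = 1.208875, running G = 7.237625
t=4: π = [0.1429, 0.1670, 0.3913, 0.2989], E[r] = 2.3603, γ^t·E[r] = 0.966763, running G = 8.204388
t=5: π = [0.1429, 0.1667, 0.3915, 0.2989], E[r] = 2.3599, γ^t·E[r] = 0.773289, running G = 8.977676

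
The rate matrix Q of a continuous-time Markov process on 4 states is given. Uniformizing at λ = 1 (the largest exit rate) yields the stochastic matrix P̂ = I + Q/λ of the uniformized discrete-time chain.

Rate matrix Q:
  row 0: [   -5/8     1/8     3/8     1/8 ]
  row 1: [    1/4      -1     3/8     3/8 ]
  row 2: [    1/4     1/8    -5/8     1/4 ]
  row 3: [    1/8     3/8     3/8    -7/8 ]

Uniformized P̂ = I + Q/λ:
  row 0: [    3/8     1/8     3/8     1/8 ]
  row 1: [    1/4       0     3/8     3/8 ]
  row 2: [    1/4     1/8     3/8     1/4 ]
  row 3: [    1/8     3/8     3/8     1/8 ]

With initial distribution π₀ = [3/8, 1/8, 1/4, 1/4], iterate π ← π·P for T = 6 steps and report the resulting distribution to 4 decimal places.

t=0: π = [0.3750, 0.1250, 0.2500, 0.2500]
t=1: π = [0.2656, 0.1719, 0.3750, 0.1875]
t=2: π = [0.2598, 0.1504, 0.3750, 0.2148]
t=3: π = [0.2556, 0.1599, 0.3750, 0.2095]
t=4: π = [0.2558, 0.1574, 0.3750, 0.2119]
t=5: π = [0.2555, 0.1583, 0.3750, 0.2112]
t=6: π = [0.2555, 0.1580, 0.3750, 0.2114]

π = [0.2555, 0.1580, 0.3750, 0.2114]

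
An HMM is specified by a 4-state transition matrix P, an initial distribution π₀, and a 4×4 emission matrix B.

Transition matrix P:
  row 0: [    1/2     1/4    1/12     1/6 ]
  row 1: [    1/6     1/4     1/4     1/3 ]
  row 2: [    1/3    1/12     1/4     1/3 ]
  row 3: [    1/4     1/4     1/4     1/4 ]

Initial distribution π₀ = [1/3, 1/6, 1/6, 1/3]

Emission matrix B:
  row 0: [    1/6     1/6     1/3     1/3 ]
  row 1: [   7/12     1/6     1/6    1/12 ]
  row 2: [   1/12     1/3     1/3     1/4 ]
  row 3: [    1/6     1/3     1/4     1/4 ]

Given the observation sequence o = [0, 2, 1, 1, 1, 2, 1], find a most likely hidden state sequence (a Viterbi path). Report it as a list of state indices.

t=0: δ = [5.556e-02, 9.722e-02, 1.389e-02, 5.556e-02]  (obs o_0=0)
t=1: δ = [9.259e-03, 4.051e-03, 8.102e-03, 8.102e-03]  ψ = [0, 1, 1, 1]  (obs o_1=2)
t=2: δ = [7.716e-04, 3.858e-04, 6.752e-04, 9.002e-04]  ψ = [0, 0, 2, 2]  (obs o_2=1)
t=3: δ = [6.430e-05, 3.751e-05, 7.502e-05, 7.502e-05]  ψ = [0, 3, 3, 2]  (obs o_3=1)
t=4: δ = [5.358e-06, 3.126e-06, 6.251e-06, 8.335e-06]  ψ = [0, 3, 2, 2]  (obs o_4=1)
t=5: δ = [8.931e-07, 3.473e-07, 6.946e-07, 5.210e-07]  ψ = [0, 3, 3, 2]  (obs o_5=2)
t=6: δ = [7.442e-08, 3.721e-08, 5.788e-08, 7.718e-08]  ψ = [0, 0, 2, 2]  (obs o_6=1)
backtrack: best end state = 3; path = [1, 2, 3, 2, 3, 2, 3]

path = [1, 2, 3, 2, 3, 2, 3]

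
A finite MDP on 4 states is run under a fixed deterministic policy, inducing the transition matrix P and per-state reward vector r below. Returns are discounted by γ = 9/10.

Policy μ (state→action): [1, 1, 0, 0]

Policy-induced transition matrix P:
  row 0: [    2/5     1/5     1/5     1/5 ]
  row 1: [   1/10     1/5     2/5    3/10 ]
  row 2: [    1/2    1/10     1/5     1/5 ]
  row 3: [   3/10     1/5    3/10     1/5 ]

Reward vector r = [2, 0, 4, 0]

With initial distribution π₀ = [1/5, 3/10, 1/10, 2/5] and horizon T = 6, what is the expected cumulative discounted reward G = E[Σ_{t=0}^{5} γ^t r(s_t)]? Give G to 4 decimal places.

t=0: π = [0.2000, 0.3000, 0.1000, 0.4000], E[r] = 0.8000, γ^t·E[r] = 0.800000, running G = 0.800000
t=1: π = [0.2800, 0.1900, 0.3000, 0.2300], E[r] = 1.7600, γ^t·E[r] = 1.584000, running G = 2.384000
t=2: π = [0.3500, 0.1700, 0.2610, 0.2190], E[r] = 1.7440, γ^t·E[r] = 1.412640, running G = 3.796640
t=3: π = [0.3532, 0.1739, 0.2559, 0.2170], E[r] = 1.7300, γ^t·E[r] = 1.261170, running G = 5.057810
t=4: π = [0.3517, 0.1744, 0.2565, 0.2174], E[r] = 1.7294, γ^t·E[r] = 1.134633, running G = 6.192443
t=5: π = [0.3516, 0.1744, 0.2566, 0.2174], E[r] = 1.7297, γ^t·E[r] = 1.021345, running G = 7.213788

G = 7.2138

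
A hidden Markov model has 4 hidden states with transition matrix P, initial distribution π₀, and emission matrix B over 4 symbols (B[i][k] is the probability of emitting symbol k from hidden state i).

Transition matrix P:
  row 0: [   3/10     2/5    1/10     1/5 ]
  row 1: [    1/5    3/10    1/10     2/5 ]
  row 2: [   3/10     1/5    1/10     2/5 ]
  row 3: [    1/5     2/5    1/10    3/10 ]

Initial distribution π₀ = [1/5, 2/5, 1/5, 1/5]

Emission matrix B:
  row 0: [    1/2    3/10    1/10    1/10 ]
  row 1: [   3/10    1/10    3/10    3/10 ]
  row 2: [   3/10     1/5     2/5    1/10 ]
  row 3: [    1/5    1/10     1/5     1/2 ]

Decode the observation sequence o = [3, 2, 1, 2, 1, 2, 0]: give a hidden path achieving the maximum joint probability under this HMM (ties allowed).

path = [3, 1, 0, 1, 0, 1, 0]

t=0: δ = [2.000e-02, 1.200e-01, 2.000e-02, 1.000e-01]  (obs o_0=3)
t=1: δ = [2.400e-03, 1.200e-02, 4.800e-03, 9.600e-03]  ψ = [1, 3, 1, 1]  (obs o_1=2)
t=2: δ = [7.200e-04, 3.840e-04, 2.400e-04, 4.800e-04]  ψ = [1, 3, 1, 1]  (obs o_2=1)
t=3: δ = [2.160e-05, 8.640e-05, 2.880e-05, 3.072e-05]  ψ = [0, 0, 0, 1]  (obs o_3=2)
t=4: δ = [5.184e-06, 2.592e-06, 1.728e-06, 3.456e-06]  ψ = [1, 1, 1, 1]  (obs o_4=1)
t=5: δ = [1.555e-07, 6.221e-07, 2.074e-07, 2.074e-07]  ψ = [0, 0, 0, 0]  (obs o_5=2)
t=6: δ = [6.221e-08, 5.599e-08, 1.866e-08, 4.977e-08]  ψ = [1, 1, 1, 1]  (obs o_6=0)
backtrack: best end state = 0; path = [3, 1, 0, 1, 0, 1, 0]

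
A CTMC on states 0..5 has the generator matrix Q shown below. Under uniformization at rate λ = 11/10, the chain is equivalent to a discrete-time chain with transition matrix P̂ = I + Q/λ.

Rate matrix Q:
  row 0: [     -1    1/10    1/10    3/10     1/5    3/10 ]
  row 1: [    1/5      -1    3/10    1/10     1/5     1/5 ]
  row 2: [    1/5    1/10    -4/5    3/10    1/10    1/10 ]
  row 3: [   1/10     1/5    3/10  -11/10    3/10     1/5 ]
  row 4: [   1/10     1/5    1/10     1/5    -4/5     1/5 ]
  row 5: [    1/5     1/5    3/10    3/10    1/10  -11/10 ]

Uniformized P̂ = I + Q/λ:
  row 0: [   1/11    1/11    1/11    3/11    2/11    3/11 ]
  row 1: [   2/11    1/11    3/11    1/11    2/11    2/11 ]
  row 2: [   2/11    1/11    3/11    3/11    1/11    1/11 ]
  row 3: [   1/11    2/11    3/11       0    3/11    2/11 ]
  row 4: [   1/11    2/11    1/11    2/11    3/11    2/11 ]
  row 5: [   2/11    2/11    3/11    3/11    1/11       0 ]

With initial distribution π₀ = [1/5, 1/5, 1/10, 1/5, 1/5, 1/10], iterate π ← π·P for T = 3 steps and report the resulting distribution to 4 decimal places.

t=0: π = [0.2000, 0.2000, 0.1000, 0.2000, 0.2000, 0.1000]
t=1: π = [0.1273, 0.1364, 0.2000, 0.1636, 0.2000, 0.1727]
t=2: π = [0.1372, 0.1397, 0.2132, 0.1851, 0.1810, 0.1438]
t=3: π = [0.1361, 0.1373, 0.2149, 0.1804, 0.1826, 0.1488]

π = [0.1361, 0.1373, 0.2149, 0.1804, 0.1826, 0.1488]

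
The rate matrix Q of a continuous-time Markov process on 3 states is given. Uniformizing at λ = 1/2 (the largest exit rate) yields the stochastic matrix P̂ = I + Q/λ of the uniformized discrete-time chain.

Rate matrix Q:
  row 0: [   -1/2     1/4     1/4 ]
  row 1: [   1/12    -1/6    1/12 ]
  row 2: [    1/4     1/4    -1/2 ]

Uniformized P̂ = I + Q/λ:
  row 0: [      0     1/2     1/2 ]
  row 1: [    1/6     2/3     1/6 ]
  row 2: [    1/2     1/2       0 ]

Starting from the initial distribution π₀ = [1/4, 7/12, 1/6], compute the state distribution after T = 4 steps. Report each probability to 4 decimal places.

t=0: π = [0.2500, 0.5833, 0.1667]
t=1: π = [0.1806, 0.5972, 0.2222]
t=2: π = [0.2106, 0.5995, 0.1898]
t=3: π = [0.1948, 0.5999, 0.2052]
t=4: π = [0.2026, 0.6000, 0.1974]

π = [0.2026, 0.6000, 0.1974]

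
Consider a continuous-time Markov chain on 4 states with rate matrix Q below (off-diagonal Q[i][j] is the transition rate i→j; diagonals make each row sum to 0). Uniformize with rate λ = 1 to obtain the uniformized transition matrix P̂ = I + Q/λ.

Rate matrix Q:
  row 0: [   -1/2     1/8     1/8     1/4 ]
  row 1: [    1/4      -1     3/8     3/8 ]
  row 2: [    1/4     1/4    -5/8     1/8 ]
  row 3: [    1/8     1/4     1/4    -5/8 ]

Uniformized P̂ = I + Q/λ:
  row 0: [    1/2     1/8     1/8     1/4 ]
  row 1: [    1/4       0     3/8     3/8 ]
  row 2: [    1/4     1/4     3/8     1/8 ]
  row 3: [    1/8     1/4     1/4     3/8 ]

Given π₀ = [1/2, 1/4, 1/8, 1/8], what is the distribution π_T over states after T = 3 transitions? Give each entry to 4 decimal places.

π = [0.2922, 0.1685, 0.2649, 0.2744]

t=0: π = [0.5000, 0.2500, 0.1250, 0.1250]
t=1: π = [0.3594, 0.1250, 0.2344, 0.2813]
t=2: π = [0.3047, 0.1738, 0.2500, 0.2715]
t=3: π = [0.2922, 0.1685, 0.2649, 0.2744]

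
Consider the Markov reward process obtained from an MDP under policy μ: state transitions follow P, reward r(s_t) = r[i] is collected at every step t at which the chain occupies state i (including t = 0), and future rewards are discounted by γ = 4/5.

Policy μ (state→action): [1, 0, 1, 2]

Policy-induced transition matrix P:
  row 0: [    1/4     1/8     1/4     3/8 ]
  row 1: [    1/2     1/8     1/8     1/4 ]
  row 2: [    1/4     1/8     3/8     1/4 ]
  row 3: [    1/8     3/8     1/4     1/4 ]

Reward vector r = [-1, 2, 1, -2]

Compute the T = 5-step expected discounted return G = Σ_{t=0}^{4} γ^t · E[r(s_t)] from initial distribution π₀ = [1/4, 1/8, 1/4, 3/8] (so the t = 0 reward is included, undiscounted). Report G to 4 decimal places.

G = -0.8590

t=0: π = [0.2500, 0.1250, 0.2500, 0.3750], E[r] = -0.5000, γ^t·E[r] = -0.500000, running G = -0.500000
t=1: π = [0.2344, 0.2188, 0.2656, 0.2813], E[r] = -0.0938, γ^t·E[r] = -0.075000, running G = -0.575000
t=2: π = [0.2695, 0.1953, 0.2559, 0.2793], E[r] = -0.1816, γ^t·E[r] = -0.116250, running G = -0.691250
t=3: π = [0.2639, 0.1948, 0.2576, 0.2837], E[r] = -0.1841, γ^t·E[r] = -0.094250, running G = -0.785500
t=4: π = [0.2632, 0.1959, 0.2578, 0.2830], E[r] = -0.1795, γ^t·E[r] = -0.073538, running G = -0.859038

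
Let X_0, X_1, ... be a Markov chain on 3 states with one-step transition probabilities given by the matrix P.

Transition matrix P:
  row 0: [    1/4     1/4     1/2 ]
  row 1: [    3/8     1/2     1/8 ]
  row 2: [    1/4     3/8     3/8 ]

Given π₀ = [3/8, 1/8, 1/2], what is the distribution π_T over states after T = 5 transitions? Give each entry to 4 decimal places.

π = [0.2983, 0.3860, 0.3158]

t=0: π = [0.3750, 0.1250, 0.5000]
t=1: π = [0.2656, 0.3438, 0.3906]
t=2: π = [0.2930, 0.3848, 0.3223]
t=3: π = [0.2981, 0.3865, 0.3154]
t=4: π = [0.2983, 0.3860, 0.3156]
t=5: π = [0.2983, 0.3860, 0.3158]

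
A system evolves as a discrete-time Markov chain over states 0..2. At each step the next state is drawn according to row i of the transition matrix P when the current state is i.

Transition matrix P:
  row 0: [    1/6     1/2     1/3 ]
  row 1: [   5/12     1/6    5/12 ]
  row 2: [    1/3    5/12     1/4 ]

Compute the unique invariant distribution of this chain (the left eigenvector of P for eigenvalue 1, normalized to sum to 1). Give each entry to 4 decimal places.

Balance equations π_j = Σ_i π_i·P[i][j]:
  π_0 = 1/6·π_0 + 5/12·π_1 + 1/3·π_2
  π_1 = 1/2·π_0 + 1/6·π_1 + 5/12·π_2
  normalize: π_0 + π_1 + π_2 = 1
Solving the linear system gives exactly π = [65/209, 74/209, 70/209].

π = [0.3110, 0.3541, 0.3349]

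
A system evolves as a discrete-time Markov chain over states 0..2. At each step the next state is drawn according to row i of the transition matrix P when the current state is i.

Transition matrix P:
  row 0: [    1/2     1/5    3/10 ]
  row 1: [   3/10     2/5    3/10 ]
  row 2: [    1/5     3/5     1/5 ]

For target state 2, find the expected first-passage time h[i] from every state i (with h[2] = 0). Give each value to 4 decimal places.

First-step conditioning: h[2] = 0; for i ≠ 2, h[i] = 1 + Σ_k P[i][k]·h[k].
  h[0] = 1 + 1/2·h[0] + 1/5·h[1]
  h[1] = 1 + 3/10·h[0] + 2/5·h[1]
Solving the 2×2 linear system over states ≠ 2 gives exactly h = [10/3, 10/3, 0] (h[2] = 0 is the target).

h = [3.3333, 3.3333, 0.0000]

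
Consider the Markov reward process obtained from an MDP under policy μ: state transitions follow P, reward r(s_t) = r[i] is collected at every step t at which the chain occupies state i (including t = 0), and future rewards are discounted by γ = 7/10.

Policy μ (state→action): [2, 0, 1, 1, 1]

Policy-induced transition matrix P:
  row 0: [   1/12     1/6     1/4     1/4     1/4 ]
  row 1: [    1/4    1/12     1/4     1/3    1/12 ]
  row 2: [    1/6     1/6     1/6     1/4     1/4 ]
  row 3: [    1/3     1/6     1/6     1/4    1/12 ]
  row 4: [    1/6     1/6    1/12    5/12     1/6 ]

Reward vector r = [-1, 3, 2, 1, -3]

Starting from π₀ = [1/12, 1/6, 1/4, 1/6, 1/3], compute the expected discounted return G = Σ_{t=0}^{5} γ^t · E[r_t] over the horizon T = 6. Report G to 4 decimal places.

t=0: π = [0.0833, 0.1667, 0.2500, 0.1667, 0.3333], E[r] = 0.0833, γ^t·E[r] = 0.083333, running G = 0.083333
t=1: π = [0.2014, 0.1528, 0.1597, 0.3194, 0.1667], E[r] = 0.3958, γ^t·E[r] = 0.277083, running G = 0.360417
t=2: π = [0.2159, 0.1539, 0.1823, 0.2905, 0.1574], E[r] = 0.4288, γ^t·E[r] = 0.210122, running G = 0.570538
t=3: π = [0.2099, 0.1538, 0.1844, 0.2891, 0.1628], E[r] = 0.4210, γ^t·E[r] = 0.144389, running G = 0.714927
t=4: π = [0.2102, 0.1538, 0.1834, 0.2900, 0.1626], E[r] = 0.4203, γ^t·E[r] = 0.100915, running G = 0.815842
t=5: π = [0.2103, 0.1538, 0.1835, 0.2899, 0.1625], E[r] = 0.4206, γ^t·E[r] = 0.070693, running G = 0.886535

G = 0.8865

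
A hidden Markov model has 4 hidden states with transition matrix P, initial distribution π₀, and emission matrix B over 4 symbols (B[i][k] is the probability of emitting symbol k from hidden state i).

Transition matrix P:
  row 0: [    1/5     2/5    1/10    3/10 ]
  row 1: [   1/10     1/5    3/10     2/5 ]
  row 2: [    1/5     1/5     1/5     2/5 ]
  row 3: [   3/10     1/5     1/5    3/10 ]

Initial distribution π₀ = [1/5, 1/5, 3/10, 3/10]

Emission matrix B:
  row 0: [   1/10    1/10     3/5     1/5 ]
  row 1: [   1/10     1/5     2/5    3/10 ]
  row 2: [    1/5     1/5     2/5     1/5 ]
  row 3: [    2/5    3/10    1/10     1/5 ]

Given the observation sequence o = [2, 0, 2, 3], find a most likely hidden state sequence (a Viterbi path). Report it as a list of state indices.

path = [2, 3, 0, 1]

t=0: δ = [1.200e-01, 8.000e-02, 1.200e-01, 3.000e-02]  (obs o_0=2)
t=1: δ = [2.400e-03, 4.800e-03, 4.800e-03, 1.920e-02]  ψ = [0, 0, 1, 2]  (obs o_1=0)
t=2: δ = [3.456e-03, 1.536e-03, 1.536e-03, 5.760e-04]  ψ = [3, 3, 3, 3]  (obs o_2=2)
t=3: δ = [1.382e-04, 4.147e-04, 9.216e-05, 2.074e-04]  ψ = [0, 0, 1, 0]  (obs o_3=3)
backtrack: best end state = 1; path = [2, 3, 0, 1]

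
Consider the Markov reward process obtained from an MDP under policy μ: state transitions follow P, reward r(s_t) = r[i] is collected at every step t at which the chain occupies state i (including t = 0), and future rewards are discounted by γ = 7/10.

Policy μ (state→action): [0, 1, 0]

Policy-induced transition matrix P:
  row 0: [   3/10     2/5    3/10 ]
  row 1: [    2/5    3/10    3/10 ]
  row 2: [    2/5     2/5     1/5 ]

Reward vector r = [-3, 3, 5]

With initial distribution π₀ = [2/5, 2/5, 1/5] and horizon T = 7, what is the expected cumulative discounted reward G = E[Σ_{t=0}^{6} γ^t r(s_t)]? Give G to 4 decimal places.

t=0: π = [0.4000, 0.4000, 0.2000], E[r] = 1.0000, γ^t·E[r] = 1.000000, running G = 1.000000
t=1: π = [0.3600, 0.3600, 0.2800], E[r] = 1.4000, γ^t·E[r] = 0.980000, running G = 1.980000
t=2: π = [0.3640, 0.3640, 0.2720], E[r] = 1.3600, γ^t·E[r] = 0.666400, running G = 2.646400
t=3: π = [0.3636, 0.3636, 0.2728], E[r] = 1.3640, γ^t·E[r] = 0.467852, running G = 3.114252
t=4: π = [0.3636, 0.3636, 0.2727], E[r] = 1.3636, γ^t·E[r] = 0.327400, running G = 3.441652
t=5: π = [0.3636, 0.3636, 0.2727], E[r] = 1.3636, γ^t·E[r] = 0.229187, running G = 3.670839
t=6: π = [0.3636, 0.3636, 0.2727], E[r] = 1.3636, γ^t·E[r] = 0.160430, running G = 3.831270

G = 3.8313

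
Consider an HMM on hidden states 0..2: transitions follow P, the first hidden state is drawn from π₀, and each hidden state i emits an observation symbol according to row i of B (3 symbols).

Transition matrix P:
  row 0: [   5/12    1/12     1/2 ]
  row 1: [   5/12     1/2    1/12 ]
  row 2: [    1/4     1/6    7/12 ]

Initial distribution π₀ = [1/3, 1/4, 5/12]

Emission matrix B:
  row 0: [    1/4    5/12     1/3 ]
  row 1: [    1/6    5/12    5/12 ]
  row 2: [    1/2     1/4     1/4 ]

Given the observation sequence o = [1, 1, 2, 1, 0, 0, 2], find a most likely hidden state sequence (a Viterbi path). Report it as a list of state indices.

path = [1, 1, 1, 0, 2, 2, 2]

t=0: δ = [1.389e-01, 1.042e-01, 1.042e-01]  (obs o_0=1)
t=1: δ = [2.411e-02, 2.170e-02, 1.736e-02]  ψ = [0, 1, 0]  (obs o_1=1)
t=2: δ = [3.349e-03, 4.521e-03, 3.014e-03]  ψ = [0, 1, 0]  (obs o_2=2)
t=3: δ = [7.849e-04, 9.419e-04, 4.396e-04]  ψ = [1, 1, 2]  (obs o_3=1)
t=4: δ = [9.811e-05, 7.849e-05, 1.962e-04]  ψ = [1, 1, 0]  (obs o_4=0)
t=5: δ = [1.226e-05, 6.541e-06, 5.723e-05]  ψ = [2, 1, 2]  (obs o_5=0)
t=6: δ = [4.769e-06, 3.975e-06, 8.347e-06]  ψ = [2, 2, 2]  (obs o_6=2)
backtrack: best end state = 2; path = [1, 1, 1, 0, 2, 2, 2]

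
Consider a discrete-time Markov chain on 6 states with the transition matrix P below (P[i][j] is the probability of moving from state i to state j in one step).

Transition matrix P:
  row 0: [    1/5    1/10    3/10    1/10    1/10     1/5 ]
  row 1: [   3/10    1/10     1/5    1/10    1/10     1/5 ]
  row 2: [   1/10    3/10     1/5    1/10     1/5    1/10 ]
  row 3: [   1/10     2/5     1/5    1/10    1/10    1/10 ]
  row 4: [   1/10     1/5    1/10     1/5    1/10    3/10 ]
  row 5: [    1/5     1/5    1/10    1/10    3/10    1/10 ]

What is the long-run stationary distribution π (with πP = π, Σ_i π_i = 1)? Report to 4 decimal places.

Balance equations π_j = Σ_i π_i·P[i][j]:
  π_0 = 1/5·π_0 + 3/10·π_1 + 1/10·π_2 + 1/10·π_3 + 1/10·π_4 + 1/5·π_5
  π_1 = 1/10·π_0 + 1/10·π_1 + 3/10·π_2 + 2/5·π_3 + 1/5·π_4 + 1/5·π_5
  π_2 = 3/10·π_0 + 1/5·π_1 + 1/5·π_2 + 1/5·π_3 + 1/10·π_4 + 1/10·π_5
  π_3 = 1/10·π_0 + 1/10·π_1 + 1/10·π_2 + 1/10·π_3 + 1/5·π_4 + 1/10·π_5
  π_4 = 1/10·π_0 + 1/10·π_1 + 1/5·π_2 + 1/10·π_3 + 1/10·π_4 + 3/10·π_5
  normalize: π_0 + π_1 + π_2 + π_3 + π_4 + π_5 = 1
Solving the linear system gives exactly π = [10617/60640, 12353/60640, 5623/30320, 6987/60640, 923/6064, 10207/60640].

π = [0.1751, 0.2037, 0.1855, 0.1152, 0.1522, 0.1683]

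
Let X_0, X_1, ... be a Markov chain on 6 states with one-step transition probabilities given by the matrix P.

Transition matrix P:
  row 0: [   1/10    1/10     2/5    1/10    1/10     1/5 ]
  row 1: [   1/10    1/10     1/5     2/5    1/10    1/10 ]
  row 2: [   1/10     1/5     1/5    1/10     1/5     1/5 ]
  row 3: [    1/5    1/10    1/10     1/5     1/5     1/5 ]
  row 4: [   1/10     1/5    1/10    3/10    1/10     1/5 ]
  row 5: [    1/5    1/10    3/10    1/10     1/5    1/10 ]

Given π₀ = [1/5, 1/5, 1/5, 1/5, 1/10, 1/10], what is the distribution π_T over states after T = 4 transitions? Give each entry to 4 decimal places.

π = [0.1361, 0.1366, 0.2093, 0.1915, 0.1571, 0.1694]

t=0: π = [0.2000, 0.2000, 0.2000, 0.2000, 0.1000, 0.1000]
t=1: π = [0.1300, 0.1300, 0.2200, 0.2000, 0.1500, 0.1700]
t=2: π = [0.1370, 0.1370, 0.2080, 0.1890, 0.1590, 0.1700]
t=3: π = [0.1359, 0.1367, 0.2096, 0.1918, 0.1567, 0.1693]
t=4: π = [0.1361, 0.1366, 0.2093, 0.1915, 0.1571, 0.1694]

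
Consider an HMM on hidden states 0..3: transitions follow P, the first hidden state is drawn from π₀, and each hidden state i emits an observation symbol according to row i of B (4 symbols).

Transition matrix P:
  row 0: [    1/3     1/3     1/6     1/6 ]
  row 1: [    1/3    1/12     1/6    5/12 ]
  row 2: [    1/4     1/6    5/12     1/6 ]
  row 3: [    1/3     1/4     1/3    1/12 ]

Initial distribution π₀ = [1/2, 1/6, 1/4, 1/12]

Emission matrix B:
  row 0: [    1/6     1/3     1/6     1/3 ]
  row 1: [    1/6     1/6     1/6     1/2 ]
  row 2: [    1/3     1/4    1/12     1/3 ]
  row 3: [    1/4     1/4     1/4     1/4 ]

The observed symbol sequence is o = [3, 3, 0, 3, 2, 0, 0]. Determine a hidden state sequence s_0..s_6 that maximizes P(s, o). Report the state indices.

path = [0, 1, 3, 1, 3, 2, 2]

t=0: δ = [1.667e-01, 8.333e-02, 8.333e-02, 2.083e-02]  (obs o_0=3)
t=1: δ = [1.852e-02, 2.778e-02, 1.157e-02, 8.681e-03]  ψ = [0, 0, 2, 1]  (obs o_1=3)
t=2: δ = [1.543e-03, 1.029e-03, 1.608e-03, 2.894e-03]  ψ = [1, 0, 2, 1]  (obs o_2=0)
t=3: δ = [3.215e-04, 3.617e-04, 3.215e-04, 1.072e-04]  ψ = [3, 3, 3, 1]  (obs o_3=3)
t=4: δ = [2.009e-05, 1.786e-05, 1.116e-05, 3.768e-05]  ψ = [1, 0, 2, 1]  (obs o_4=2)
t=5: δ = [2.093e-06, 1.570e-06, 4.186e-06, 1.861e-06]  ψ = [3, 3, 3, 1]  (obs o_5=0)
t=6: δ = [1.744e-07, 1.163e-07, 5.814e-07, 1.744e-07]  ψ = [2, 0, 2, 2]  (obs o_6=0)
backtrack: best end state = 2; path = [0, 1, 3, 1, 3, 2, 2]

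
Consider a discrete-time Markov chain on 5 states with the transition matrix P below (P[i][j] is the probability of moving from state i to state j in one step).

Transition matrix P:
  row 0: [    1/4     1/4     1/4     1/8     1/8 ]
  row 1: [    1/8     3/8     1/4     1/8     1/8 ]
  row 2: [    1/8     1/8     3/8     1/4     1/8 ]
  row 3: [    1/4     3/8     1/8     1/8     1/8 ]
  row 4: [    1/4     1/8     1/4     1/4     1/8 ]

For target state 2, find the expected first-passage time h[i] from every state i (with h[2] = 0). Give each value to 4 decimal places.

First-step conditioning: h[2] = 0; for i ≠ 2, h[i] = 1 + Σ_k P[i][k]·h[k].
  h[0] = 1 + 1/4·h[0] + 1/4·h[1] + 1/8·h[3] + 1/8·h[4]
  h[1] = 1 + 1/8·h[0] + 3/8·h[1] + 1/8·h[3] + 1/8·h[4]
  h[3] = 1 + 1/4·h[0] + 3/8·h[1] + 1/8·h[3] + 1/8·h[4]
  h[4] = 1 + 1/4·h[0] + 1/8·h[1] + 1/4·h[3] + 1/8·h[4]
Solving the 4×4 linear system over states ≠ 2 gives exactly h = [512/119, 512/119, 0, 576/119, 520/119] (h[2] = 0 is the target).

h = [4.3025, 4.3025, 0.0000, 4.8403, 4.3697]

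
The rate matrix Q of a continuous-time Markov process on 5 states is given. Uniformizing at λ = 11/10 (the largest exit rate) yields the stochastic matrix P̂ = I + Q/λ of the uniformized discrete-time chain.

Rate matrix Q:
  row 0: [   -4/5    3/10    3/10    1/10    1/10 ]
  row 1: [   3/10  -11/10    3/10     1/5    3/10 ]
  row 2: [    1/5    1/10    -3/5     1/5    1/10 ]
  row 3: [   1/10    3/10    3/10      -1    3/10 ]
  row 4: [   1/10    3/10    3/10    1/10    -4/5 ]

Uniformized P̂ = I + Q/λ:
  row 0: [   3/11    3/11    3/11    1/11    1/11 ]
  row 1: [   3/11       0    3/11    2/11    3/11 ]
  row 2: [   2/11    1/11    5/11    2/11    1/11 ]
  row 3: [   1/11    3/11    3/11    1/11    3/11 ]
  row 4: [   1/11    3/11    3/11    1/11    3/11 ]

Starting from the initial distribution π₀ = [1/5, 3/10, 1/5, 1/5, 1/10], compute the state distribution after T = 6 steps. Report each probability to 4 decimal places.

t=0: π = [0.2000, 0.3000, 0.2000, 0.2000, 0.1000]
t=1: π = [0.2000, 0.1545, 0.3091, 0.1364, 0.2000]
t=2: π = [0.1835, 0.1744, 0.3289, 0.1331, 0.1802]
t=3: π = [0.1859, 0.1654, 0.3325, 0.1367, 0.1796]
t=4: π = [0.1850, 0.1672, 0.3332, 0.1362, 0.1785]
t=5: π = [0.1852, 0.1666, 0.3333, 0.1364, 0.1785]
t=6: π = [0.1852, 0.1667, 0.3333, 0.1364, 0.1784]

π = [0.1852, 0.1667, 0.3333, 0.1364, 0.1784]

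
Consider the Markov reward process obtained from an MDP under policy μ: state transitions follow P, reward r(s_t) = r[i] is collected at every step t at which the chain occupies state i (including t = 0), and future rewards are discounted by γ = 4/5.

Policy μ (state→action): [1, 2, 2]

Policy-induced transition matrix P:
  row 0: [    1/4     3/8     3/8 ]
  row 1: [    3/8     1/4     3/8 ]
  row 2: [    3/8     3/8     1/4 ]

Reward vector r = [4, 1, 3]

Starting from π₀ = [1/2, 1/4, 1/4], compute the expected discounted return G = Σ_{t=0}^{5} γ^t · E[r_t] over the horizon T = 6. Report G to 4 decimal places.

G = 10.1411

t=0: π = [0.5000, 0.2500, 0.2500], E[r] = 3.0000, γ^t·E[r] = 3.000000, running G = 3.000000
t=1: π = [0.3125, 0.3438, 0.3438], E[r] = 2.6250, γ^t·E[r] = 2.100000, running G = 5.100000
t=2: π = [0.3359, 0.3320, 0.3320], E[r] = 2.6719, γ^t·E[r] = 1.710000, running G = 6.810000
t=3: π = [0.3330, 0.3335, 0.3335], E[r] = 2.6660, γ^t·E[r] = 1.365000, running G = 8.175000
t=4: π = [0.3334, 0.3333, 0.3333], E[r] = 2.6667, γ^t·E[r] = 1.092300, running G = 9.267300
t=5: π = [0.3333, 0.3333, 0.3333], E[r] = 2.6667, γ^t·E[r] = 0.873810, running G = 10.141110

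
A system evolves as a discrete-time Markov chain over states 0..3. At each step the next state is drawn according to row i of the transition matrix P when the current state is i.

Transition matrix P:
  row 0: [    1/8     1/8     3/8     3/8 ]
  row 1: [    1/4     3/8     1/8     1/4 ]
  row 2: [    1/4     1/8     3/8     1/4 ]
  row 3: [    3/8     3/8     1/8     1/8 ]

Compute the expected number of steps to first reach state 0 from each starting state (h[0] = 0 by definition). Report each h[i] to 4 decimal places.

h = [0.0000, 3.6000, 3.6000, 3.2000]

First-step conditioning: h[0] = 0; for i ≠ 0, h[i] = 1 + Σ_k P[i][k]·h[k].
  h[1] = 1 + 3/8·h[1] + 1/8·h[2] + 1/4·h[3]
  h[2] = 1 + 1/8·h[1] + 3/8·h[2] + 1/4·h[3]
  h[3] = 1 + 3/8·h[1] + 1/8·h[2] + 1/8·h[3]
Solving the 3×3 linear system over states ≠ 0 gives exactly h = [0, 18/5, 18/5, 16/5] (h[0] = 0 is the target).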